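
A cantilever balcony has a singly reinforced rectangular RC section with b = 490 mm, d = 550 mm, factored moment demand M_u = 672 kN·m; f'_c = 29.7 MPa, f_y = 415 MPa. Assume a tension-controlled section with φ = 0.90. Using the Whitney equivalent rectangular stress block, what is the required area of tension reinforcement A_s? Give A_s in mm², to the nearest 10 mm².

M_n = M_u/φ = 672/0.90 = 746.667 kN·m.
With M_n = 0.85 f'_c a b (d − a/2), solve the quadratic for a:
a = d − √(d² − 2M_n/(0.85 f'_c b)) = 550 − √(550² − 2 × 746.667×10⁶/(0.85 × 29.7 × 490)) = 123.65 mm.
A_s = 0.85 f'_c a b / f_y = 0.85 × 29.7 × 123.65 × 490 / 415 = 3685.7 mm².

A_s ≈ 3690 mm²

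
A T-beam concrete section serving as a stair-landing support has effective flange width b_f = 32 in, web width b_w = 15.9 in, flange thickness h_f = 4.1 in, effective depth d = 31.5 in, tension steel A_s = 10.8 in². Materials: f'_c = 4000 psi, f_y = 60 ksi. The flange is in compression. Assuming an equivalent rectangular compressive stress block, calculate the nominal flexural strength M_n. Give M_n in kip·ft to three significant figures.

M_n ≈ 1520 kip·ft

Tension: T = A_s f_y = 10.8 × 60 = 648 kips.
Try a within the flange: a = T/(0.85 f'_c b_f) = 648/(0.85 × 4 × 32) = 5.956 in.
a = 5.956 > h_f = 4.1 in: the block extends into the web. Split into flange-overhang and web parts.
C_f = 0.85 f'_c (b_f − b_w) h_f = 0.85 × 4 × (32 − 15.9) × 4.1 = 224.4 kips.
Remaining web compression depth: a_w = (T − C_f)/(0.85 f'_c b_w) = (648 − 224.4)/(0.85 × 4 × 15.9) = 7.836 in.
M_n = C_f(d − h_f/2) + (T − C_f)(d − a_w/2) = 224.4 × (31.5 − 2.05) + 423.6 × (31.5 − 3.918) = 6608.6 + 11683.7 = 18292.3 kip·in.
M_n = 18292.3/12 = 1524.36 kip·ft.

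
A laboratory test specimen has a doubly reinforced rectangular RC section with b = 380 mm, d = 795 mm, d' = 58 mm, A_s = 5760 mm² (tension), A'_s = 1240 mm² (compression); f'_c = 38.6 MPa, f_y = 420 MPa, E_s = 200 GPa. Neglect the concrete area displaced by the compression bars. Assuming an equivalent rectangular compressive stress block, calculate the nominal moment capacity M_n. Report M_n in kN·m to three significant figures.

Assume both tension and compression steel yield.
Net tension couple steel: A_s − A'_s = 4520 mm².
a = (A_s − A'_s) f_y / (0.85 f'_c b) = 1898400/(0.85 × 38.6 × 380) = 152.26 mm.
c = a/β₁ = 152.26/0.774 = 196.72 mm; ε'_s = 0.003(c − d')/c = 0.0021 ≥ f_y/E_s = 0.0021, so compression steel does yield.
M_n = (A_s − A'_s) f_y (d − a/2) + A'_s f_y (d − d') = [1898400 × (795 − 76.13) + 520800 × (795 − 58)] × 10⁻⁶ = 1364.70 + 383.83 = 1748.53 kN·m.

M_n ≈ 1750 kN·m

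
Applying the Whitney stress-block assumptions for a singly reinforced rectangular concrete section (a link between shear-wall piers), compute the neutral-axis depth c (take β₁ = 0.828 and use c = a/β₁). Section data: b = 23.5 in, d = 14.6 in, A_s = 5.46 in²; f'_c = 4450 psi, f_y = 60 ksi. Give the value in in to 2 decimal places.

T = A_s f_y = 5.46 × 60 = 327.6 kips.
a = T/(0.85 f'_c b) = 327.6/(0.85 × 4.45 × 23.5) = 3.6855 in.
With β₁ = 0.828, c = a/β₁ = 3.6855/0.828 = 4.45 in.

c ≈ 4.45 in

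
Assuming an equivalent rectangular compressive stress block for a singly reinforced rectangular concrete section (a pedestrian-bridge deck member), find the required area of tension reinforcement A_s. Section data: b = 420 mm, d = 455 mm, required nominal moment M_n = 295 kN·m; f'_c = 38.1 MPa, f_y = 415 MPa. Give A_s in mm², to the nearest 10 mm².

A_s ≈ 1650 mm²

With M_n = 0.85 f'_c a b (d − a/2), solve the quadratic for a:
a = d − √(d² − 2M_n/(0.85 f'_c b)) = 455 − √(455² − 2 × 295×10⁶/(0.85 × 38.1 × 420)) = 50.47 mm.
A_s = 0.85 f'_c a b / f_y = 0.85 × 38.1 × 50.47 × 420 / 415 = 1654.2 mm².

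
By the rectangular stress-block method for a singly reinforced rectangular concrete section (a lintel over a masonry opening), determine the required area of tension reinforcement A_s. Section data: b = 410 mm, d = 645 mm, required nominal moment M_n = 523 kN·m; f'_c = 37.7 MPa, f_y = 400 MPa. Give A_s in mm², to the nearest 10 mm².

A_s ≈ 2130 mm²

With M_n = 0.85 f'_c a b (d − a/2), solve the quadratic for a:
a = d − √(d² − 2M_n/(0.85 f'_c b)) = 645 − √(645² − 2 × 523×10⁶/(0.85 × 37.7 × 410)) = 64.99 mm.
A_s = 0.85 f'_c a b / f_y = 0.85 × 37.7 × 64.99 × 410 / 400 = 2134.7 mm².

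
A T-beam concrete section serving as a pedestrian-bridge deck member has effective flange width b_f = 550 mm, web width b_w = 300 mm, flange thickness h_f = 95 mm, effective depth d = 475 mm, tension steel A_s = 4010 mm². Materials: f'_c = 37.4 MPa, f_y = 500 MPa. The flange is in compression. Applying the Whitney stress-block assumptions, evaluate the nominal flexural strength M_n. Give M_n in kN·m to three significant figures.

M_n ≈ 835 kN·m

Tension: T = A_s f_y = 4010 × 500 = 2005000 N.
Try a within the flange: a = T/(0.85 f'_c b_f) = 2005000/(0.85 × 37.4 × 550) = 114.67 mm.
a = 114.67 > h_f = 95 mm: the block extends into the web. Split into flange-overhang and web parts.
C_f = 0.85 f'_c (b_f − b_w) h_f = 0.85 × 37.4 × (550 − 300) × 95 = 755013 N.
Remaining web compression depth: a_w = (T − C_f)/(0.85 f'_c b_w) = (2005000 − 755013)/(0.85 × 37.4 × 300) = 131.07 mm.
M_n = C_f(d − h_f/2) + (T − C_f)(d − a_w/2) = 755013 × (475 − 47.5) + 1249987 × (475 − 65.535) = 322.77 + 511.83 = 834.60 × 10⁶ N·mm.
M_n = 834.60 kN·m.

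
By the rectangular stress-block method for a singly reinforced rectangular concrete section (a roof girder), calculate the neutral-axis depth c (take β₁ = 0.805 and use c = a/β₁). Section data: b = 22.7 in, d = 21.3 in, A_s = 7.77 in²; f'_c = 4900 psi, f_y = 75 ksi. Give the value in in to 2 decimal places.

T = A_s f_y = 7.77 × 75 = 582.75 kips.
a = T/(0.85 f'_c b) = 582.75/(0.85 × 4.9 × 22.7) = 6.1637 in.
With β₁ = 0.805, c = a/β₁ = 6.1637/0.805 = 7.66 in.

c ≈ 7.66 in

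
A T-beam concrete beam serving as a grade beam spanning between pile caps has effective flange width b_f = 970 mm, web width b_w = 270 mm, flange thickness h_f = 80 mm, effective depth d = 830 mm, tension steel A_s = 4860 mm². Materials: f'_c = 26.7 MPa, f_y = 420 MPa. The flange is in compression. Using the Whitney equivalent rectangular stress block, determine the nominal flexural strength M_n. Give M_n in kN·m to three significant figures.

Tension: T = A_s f_y = 4860 × 420 = 2041200 N.
Try a within the flange: a = T/(0.85 f'_c b_f) = 2041200/(0.85 × 26.7 × 970) = 92.72 mm.
a = 92.72 > h_f = 80 mm: the block extends into the web. Split into flange-overhang and web parts.
C_f = 0.85 f'_c (b_f − b_w) h_f = 0.85 × 26.7 × (970 − 270) × 80 = 1270920 N.
Remaining web compression depth: a_w = (T − C_f)/(0.85 f'_c b_w) = (2041200 − 1270920)/(0.85 × 26.7 × 270) = 125.71 mm.
M_n = C_f(d − h_f/2) + (T − C_f)(d − a_w/2) = 1270920 × (830 − 40) + 770280 × (830 − 62.855) = 1004.03 + 590.92 = 1594.95 × 10⁶ N·mm.
M_n = 1594.95 kN·m.

M_n ≈ 1590 kN·m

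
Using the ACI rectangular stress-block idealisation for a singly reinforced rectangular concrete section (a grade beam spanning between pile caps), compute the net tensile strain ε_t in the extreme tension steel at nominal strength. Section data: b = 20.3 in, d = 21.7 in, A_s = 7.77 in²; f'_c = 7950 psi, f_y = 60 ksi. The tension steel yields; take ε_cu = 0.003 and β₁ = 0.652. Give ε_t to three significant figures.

ε_t ≈ 0.00949

a = A_s f_y/(0.85 f'_c b) = 3.399 in.
β₁ = 0.652, so c = a/β₁ = 3.399/0.652 = 5.213 in.
From the linear strain diagram with ε_cu = 0.003: ε_t = 0.003 (d − c)/c = 0.003 × (21.7 − 5.213)/5.213 = 0.00949.
Since ε_t ≥ 0.005, the section is tension-controlled.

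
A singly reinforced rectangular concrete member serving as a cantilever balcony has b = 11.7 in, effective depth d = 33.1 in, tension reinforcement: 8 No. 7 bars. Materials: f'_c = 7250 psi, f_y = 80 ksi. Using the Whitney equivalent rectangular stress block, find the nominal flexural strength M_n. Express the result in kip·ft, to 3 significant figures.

M_n ≈ 974 kip·ft

A_s = 8 × 0.6 = 4.8 in².
T = A_s f_y = 4.8 × 80 = 384 kips.
a = T/(0.85 f'_c b) = 384/(0.85 × 7.25 × 11.7) = 5.326 in.
M_n = T(d − a/2) = 384 × (33.1 − 2.663) = 11687.8 kip·in = 11687.8/12 = 973.98 kip·ft.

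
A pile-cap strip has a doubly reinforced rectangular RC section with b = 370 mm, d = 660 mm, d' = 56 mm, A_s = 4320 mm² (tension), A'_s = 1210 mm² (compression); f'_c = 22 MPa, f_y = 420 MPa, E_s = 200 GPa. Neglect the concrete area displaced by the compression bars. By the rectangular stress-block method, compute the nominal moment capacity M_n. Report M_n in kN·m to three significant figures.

M_n ≈ 1050 kN·m

Assume both tension and compression steel yield.
Net tension couple steel: A_s − A'_s = 3110 mm².
a = (A_s − A'_s) f_y / (0.85 f'_c b) = 1306200/(0.85 × 22 × 370) = 188.78 mm.
c = a/β₁ = 188.78/0.85 = 222.09 mm; ε'_s = 0.003(c − d')/c = 0.0022 ≥ f_y/E_s = 0.0021, so compression steel does yield.
M_n = (A_s − A'_s) f_y (d − a/2) + A'_s f_y (d − d') = [1306200 × (660 − 94.39) + 508200 × (660 − 56)] × 10⁻⁶ = 738.80 + 306.95 = 1045.75 kN·m.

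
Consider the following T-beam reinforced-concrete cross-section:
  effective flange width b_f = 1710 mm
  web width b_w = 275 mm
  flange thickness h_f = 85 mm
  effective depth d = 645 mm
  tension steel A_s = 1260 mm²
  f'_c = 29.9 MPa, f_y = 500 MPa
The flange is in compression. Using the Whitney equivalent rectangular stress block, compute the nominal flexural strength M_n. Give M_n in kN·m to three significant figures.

M_n ≈ 402 kN·m

Tension: T = A_s f_y = 1260 × 500 = 630000 N.
Try a within the flange: a = T/(0.85 f'_c b_f) = 630000/(0.85 × 29.9 × 1710) = 14.50 mm.
Since a = 14.50 ≤ h_f = 85 mm, the stress block lies entirely in the flange; analyse as a rectangular beam of width b_f.
M_n = T(d − a/2) = 630000 × (645 − 7.25) = 401.78 × 10⁶ N·mm.
M_n = 401.78 kN·m.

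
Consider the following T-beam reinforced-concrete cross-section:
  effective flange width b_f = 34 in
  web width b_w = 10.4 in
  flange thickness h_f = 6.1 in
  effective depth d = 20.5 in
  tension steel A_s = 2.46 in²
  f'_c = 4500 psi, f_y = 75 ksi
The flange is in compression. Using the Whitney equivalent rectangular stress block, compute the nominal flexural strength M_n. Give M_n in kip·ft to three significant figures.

Tension: T = A_s f_y = 2.46 × 75 = 184.5 kips.
Try a within the flange: a = T/(0.85 f'_c b_f) = 184.5/(0.85 × 4.5 × 34) = 1.419 in.
Since a = 1.419 ≤ h_f = 6.1 in, the stress block lies entirely in the flange; analyse as a rectangular beam of width b_f.
M_n = T(d − a/2) = 184.5 × (20.5 − 0.7095) = 3651.3 kip·in.
M_n = 3651.3/12 = 304.28 kip·ft.

M_n ≈ 304 kip·ft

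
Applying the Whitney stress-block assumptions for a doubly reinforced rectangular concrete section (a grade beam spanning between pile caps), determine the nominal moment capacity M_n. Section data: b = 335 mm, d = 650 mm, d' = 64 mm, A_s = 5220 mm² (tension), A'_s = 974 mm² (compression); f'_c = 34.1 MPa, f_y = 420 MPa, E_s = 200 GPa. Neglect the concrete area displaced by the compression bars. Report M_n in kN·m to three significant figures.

Assume both tension and compression steel yield.
Net tension couple steel: A_s − A'_s = 4246 mm².
a = (A_s − A'_s) f_y / (0.85 f'_c b) = 1783320/(0.85 × 34.1 × 335) = 183.66 mm.
c = a/β₁ = 183.66/0.806 = 227.87 mm; ε'_s = 0.003(c − d')/c = 0.0022 ≥ f_y/E_s = 0.0021, so compression steel does yield.
M_n = (A_s − A'_s) f_y (d − a/2) + A'_s f_y (d − d') = [1783320 × (650 − 91.83) + 409080 × (650 − 64)] × 10⁻⁶ = 995.40 + 239.72 = 1235.12 kN·m.

M_n ≈ 1240 kN·m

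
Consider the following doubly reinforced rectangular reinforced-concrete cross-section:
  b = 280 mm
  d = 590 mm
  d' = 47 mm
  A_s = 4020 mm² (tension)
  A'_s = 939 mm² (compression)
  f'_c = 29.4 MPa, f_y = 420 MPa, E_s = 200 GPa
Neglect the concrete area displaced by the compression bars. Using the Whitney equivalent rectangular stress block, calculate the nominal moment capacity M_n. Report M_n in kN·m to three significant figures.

Assume both tension and compression steel yield.
Net tension couple steel: A_s − A'_s = 3081 mm².
a = (A_s − A'_s) f_y / (0.85 f'_c b) = 1294020/(0.85 × 29.4 × 280) = 184.93 mm.
c = a/β₁ = 184.93/0.84 = 220.15 mm; ε'_s = 0.003(c − d')/c = 0.0024 ≥ f_y/E_s = 0.0021, so compression steel does yield.
M_n = (A_s − A'_s) f_y (d − a/2) + A'_s f_y (d − d') = [1294020 × (590 − 92.465) + 394380 × (590 − 47)] × 10⁻⁶ = 643.82 + 214.15 = 857.97 kN·m.

M_n ≈ 858 kN·m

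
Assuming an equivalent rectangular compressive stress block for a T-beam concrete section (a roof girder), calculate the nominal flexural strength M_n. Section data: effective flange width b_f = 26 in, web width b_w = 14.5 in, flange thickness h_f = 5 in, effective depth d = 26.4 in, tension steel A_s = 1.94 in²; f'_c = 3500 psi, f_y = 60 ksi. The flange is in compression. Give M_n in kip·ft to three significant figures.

M_n ≈ 249 kip·ft

Tension: T = A_s f_y = 1.94 × 60 = 116.4 kips.
Try a within the flange: a = T/(0.85 f'_c b_f) = 116.4/(0.85 × 3.5 × 26) = 1.505 in.
Since a = 1.505 ≤ h_f = 5 in, the stress block lies entirely in the flange; analyse as a rectangular beam of width b_f.
M_n = T(d − a/2) = 116.4 × (26.4 − 0.7525) = 2985.4 kip·in.
M_n = 2985.4/12 = 248.78 kip·ft.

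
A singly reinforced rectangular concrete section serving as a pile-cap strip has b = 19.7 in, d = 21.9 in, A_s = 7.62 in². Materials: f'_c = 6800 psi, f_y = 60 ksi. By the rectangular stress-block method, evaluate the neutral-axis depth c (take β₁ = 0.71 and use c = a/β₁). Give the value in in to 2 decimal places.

c ≈ 5.66 in

T = A_s f_y = 7.62 × 60 = 457.2 kips.
a = T/(0.85 f'_c b) = 457.2/(0.85 × 6.8 × 19.7) = 4.0152 in.
With β₁ = 0.71, c = a/β₁ = 4.0152/0.71 = 5.66 in.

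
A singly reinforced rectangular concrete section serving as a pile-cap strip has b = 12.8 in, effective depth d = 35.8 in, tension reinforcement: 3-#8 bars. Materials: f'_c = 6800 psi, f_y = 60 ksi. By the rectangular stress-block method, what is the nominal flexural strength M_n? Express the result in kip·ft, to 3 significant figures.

A_s = 3 × 0.79 = 2.37 in².
T = A_s f_y = 2.37 × 60 = 142.2 kips.
a = T/(0.85 f'_c b) = 142.2/(0.85 × 6.8 × 12.8) = 1.922 in.
M_n = T(d − a/2) = 142.2 × (35.8 − 0.961) = 4954.1 kip·in = 4954.1/12 = 412.84 kip·ft.

M_n ≈ 413 kip·ft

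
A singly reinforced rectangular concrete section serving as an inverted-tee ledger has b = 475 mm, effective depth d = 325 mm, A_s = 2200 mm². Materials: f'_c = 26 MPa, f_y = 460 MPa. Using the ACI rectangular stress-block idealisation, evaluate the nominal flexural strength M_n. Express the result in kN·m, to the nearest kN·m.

M_n ≈ 280 kN·m

T = A_s f_y = 2200 × 460 = 1012000 N = 1012 kN.
From C = T: a = T/(0.85 f'_c b) = 1012000/(0.85 × 26 × 475) = 96.40 mm.
M_n = T(d − a/2) = 1012 kN × (325 − 48.2) mm = 280.12 kN·m.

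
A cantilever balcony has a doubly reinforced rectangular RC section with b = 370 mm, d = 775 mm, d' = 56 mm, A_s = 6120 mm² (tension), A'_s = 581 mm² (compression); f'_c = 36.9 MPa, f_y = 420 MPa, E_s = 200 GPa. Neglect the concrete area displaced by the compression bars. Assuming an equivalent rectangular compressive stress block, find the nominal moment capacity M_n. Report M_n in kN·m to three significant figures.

M_n ≈ 1750 kN·m

Assume both tension and compression steel yield.
Net tension couple steel: A_s − A'_s = 5539 mm².
a = (A_s − A'_s) f_y / (0.85 f'_c b) = 2326380/(0.85 × 36.9 × 370) = 200.46 mm.
c = a/β₁ = 200.46/0.786 = 255.04 mm; ε'_s = 0.003(c − d')/c = 0.0023 ≥ f_y/E_s = 0.0021, so compression steel does yield.
M_n = (A_s − A'_s) f_y (d − a/2) + A'_s f_y (d − d') = [2326380 × (775 − 100.23) + 244020 × (775 − 56)] × 10⁻⁶ = 1569.77 + 175.45 = 1745.22 kN·m.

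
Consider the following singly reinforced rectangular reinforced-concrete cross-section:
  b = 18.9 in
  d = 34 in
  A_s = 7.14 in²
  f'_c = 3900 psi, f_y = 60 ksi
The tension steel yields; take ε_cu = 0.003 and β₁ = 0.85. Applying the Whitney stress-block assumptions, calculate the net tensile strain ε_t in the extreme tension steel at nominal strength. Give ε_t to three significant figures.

ε_t ≈ 0.00968

a = A_s f_y/(0.85 f'_c b) = 6.838 in.
β₁ = 0.85, so c = a/β₁ = 6.838/0.85 = 8.045 in.
From the linear strain diagram with ε_cu = 0.003: ε_t = 0.003 (d − c)/c = 0.003 × (34 − 8.045)/8.045 = 0.00968.
Since ε_t ≥ 0.005, the section is tension-controlled.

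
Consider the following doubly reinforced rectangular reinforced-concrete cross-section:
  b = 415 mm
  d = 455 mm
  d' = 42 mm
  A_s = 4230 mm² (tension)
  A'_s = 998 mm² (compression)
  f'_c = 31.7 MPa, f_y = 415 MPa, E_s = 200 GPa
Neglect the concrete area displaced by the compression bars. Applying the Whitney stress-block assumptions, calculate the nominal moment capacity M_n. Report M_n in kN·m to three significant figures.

M_n ≈ 701 kN·m

Assume both tension and compression steel yield.
Net tension couple steel: A_s − A'_s = 3232 mm².
a = (A_s − A'_s) f_y / (0.85 f'_c b) = 1341280/(0.85 × 31.7 × 415) = 119.95 mm.
c = a/β₁ = 119.95/0.824 = 145.57 mm; ε'_s = 0.003(c − d')/c = 0.0021 ≥ f_y/E_s = 0.0021, so compression steel does yield.
M_n = (A_s − A'_s) f_y (d − a/2) + A'_s f_y (d − d') = [1341280 × (455 − 59.975) + 414170 × (455 − 42)] × 10⁻⁶ = 529.84 + 171.05 = 700.89 kN·m.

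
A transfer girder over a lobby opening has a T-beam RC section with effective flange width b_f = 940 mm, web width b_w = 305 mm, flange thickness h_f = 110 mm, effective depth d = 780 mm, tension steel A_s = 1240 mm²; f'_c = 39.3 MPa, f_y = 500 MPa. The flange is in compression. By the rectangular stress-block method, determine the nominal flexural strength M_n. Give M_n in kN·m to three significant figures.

Tension: T = A_s f_y = 1240 × 500 = 620000 N.
Try a within the flange: a = T/(0.85 f'_c b_f) = 620000/(0.85 × 39.3 × 940) = 19.74 mm.
Since a = 19.74 ≤ h_f = 110 mm, the stress block lies entirely in the flange; analyse as a rectangular beam of width b_f.
M_n = T(d − a/2) = 620000 × (780 − 9.87) = 477.48 × 10⁶ N·mm.
M_n = 477.48 kN·m.

M_n ≈ 477 kN·m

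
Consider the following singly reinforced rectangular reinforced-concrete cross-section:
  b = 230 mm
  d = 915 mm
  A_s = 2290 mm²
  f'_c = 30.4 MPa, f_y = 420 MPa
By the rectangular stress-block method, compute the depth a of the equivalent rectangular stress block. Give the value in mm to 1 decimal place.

T = A_s f_y = 2290 × 420 = 961800 N = 961.8 kN.
Setting C = 0.85 f'_c a b equal to T: a = 961800/(0.85 × 30.4 × 230) = 161.8 mm.

a ≈ 161.8 mm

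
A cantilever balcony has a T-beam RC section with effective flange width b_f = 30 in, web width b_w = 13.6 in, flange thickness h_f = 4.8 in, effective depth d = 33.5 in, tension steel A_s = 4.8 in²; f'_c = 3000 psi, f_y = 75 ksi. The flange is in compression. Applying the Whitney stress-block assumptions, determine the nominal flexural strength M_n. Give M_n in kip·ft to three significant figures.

M_n ≈ 934 kip·ft

Tension: T = A_s f_y = 4.8 × 75 = 360 kips.
Try a within the flange: a = T/(0.85 f'_c b_f) = 360/(0.85 × 3 × 30) = 4.706 in.
Since a = 4.706 ≤ h_f = 4.8 in, the stress block lies entirely in the flange; analyse as a rectangular beam of width b_f.
M_n = T(d − a/2) = 360 × (33.5 − 2.353) = 11212.9 kip·in.
M_n = 11212.9/12 = 934.41 kip·ft.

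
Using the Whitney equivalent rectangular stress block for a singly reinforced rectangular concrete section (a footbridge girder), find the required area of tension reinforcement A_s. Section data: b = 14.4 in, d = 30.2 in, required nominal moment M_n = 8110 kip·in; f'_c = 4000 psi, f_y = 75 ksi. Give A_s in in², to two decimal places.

A_s ≈ 3.98 in²

From M_n = 0.85 f'_c a b (d − a/2):
a = d − √(d² − 2M_n/(0.85 f'_c b)) = 30.2 − √(30.2² − 2 × 8110/(0.85 × 4 × 14.4)) = 6.101 in.
A_s = 0.85 f'_c a b / f_y = 0.85 × 4 × 6.101 × 14.4 / 75 = 3.983 in².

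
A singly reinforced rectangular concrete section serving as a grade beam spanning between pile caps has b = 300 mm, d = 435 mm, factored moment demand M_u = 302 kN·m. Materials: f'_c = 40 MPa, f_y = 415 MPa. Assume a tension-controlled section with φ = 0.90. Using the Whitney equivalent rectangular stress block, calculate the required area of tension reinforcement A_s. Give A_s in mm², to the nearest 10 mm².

M_n = M_u/φ = 302/0.90 = 335.556 kN·m.
With M_n = 0.85 f'_c a b (d − a/2), solve the quadratic for a:
a = d − √(d² − 2M_n/(0.85 f'_c b)) = 435 − √(435² − 2 × 335.556×10⁶/(0.85 × 40 × 300)) = 83.67 mm.
A_s = 0.85 f'_c a b / f_y = 0.85 × 40 × 83.67 × 300 / 415 = 2056.5 mm².

A_s ≈ 2060 mm²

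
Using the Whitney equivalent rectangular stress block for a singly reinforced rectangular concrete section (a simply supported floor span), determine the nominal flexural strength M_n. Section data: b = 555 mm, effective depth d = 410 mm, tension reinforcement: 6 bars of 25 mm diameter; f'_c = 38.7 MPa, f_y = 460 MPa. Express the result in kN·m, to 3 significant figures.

M_n ≈ 505 kN·m

A_s = 6 × 491 = 2946 mm².
T = A_s f_y = 2946 × 460 = 1355160 N = 1355.16 kN.
From C = T: a = T/(0.85 f'_c b) = 1355160/(0.85 × 38.7 × 555) = 74.23 mm.
M_n = T(d − a/2) = 1355.16 kN × (410 − 37.115) mm = 505.32 kN·m.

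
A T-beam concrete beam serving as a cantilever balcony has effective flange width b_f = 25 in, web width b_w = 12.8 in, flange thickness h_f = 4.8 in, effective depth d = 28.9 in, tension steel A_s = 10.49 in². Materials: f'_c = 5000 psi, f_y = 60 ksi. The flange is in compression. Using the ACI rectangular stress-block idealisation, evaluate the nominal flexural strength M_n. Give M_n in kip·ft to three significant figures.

M_n ≈ 1360 kip·ft

Tension: T = A_s f_y = 10.49 × 60 = 629.4 kips.
Try a within the flange: a = T/(0.85 f'_c b_f) = 629.4/(0.85 × 5 × 25) = 5.924 in.
a = 5.924 > h_f = 4.8 in: the block extends into the web. Split into flange-overhang and web parts.
C_f = 0.85 f'_c (b_f − b_w) h_f = 0.85 × 5 × (25 − 12.8) × 4.8 = 248.9 kips.
Remaining web compression depth: a_w = (T − C_f)/(0.85 f'_c b_w) = (629.4 − 248.9)/(0.85 × 5 × 12.8) = 6.994 in.
M_n = C_f(d − h_f/2) + (T − C_f)(d − a_w/2) = 248.9 × (28.9 − 2.4) + 380.5 × (28.9 − 3.497) = 6595.9 + 9665.8 = 16261.7 kip·in.
M_n = 16261.7/12 = 1355.14 kip·ft.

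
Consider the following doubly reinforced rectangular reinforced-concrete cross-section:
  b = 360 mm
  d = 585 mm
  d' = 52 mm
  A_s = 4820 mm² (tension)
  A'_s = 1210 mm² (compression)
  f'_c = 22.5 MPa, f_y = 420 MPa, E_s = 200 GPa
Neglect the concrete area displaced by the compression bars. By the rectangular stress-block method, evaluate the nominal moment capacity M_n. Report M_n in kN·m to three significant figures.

M_n ≈ 991 kN·m

Assume both tension and compression steel yield.
Net tension couple steel: A_s − A'_s = 3610 mm².
a = (A_s − A'_s) f_y / (0.85 f'_c b) = 1516200/(0.85 × 22.5 × 360) = 220.22 mm.
c = a/β₁ = 220.22/0.85 = 259.08 mm; ε'_s = 0.003(c − d')/c = 0.0024 ≥ f_y/E_s = 0.0021, so compression steel does yield.
M_n = (A_s − A'_s) f_y (d − a/2) + A'_s f_y (d − d') = [1516200 × (585 − 110.11) + 508200 × (585 − 52)] × 10⁻⁶ = 720.03 + 270.87 = 990.90 kN·m.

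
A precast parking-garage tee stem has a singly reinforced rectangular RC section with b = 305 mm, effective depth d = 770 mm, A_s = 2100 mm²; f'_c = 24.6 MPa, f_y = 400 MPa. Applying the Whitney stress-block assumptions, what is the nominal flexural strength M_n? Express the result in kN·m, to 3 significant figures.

M_n ≈ 591 kN·m

T = A_s f_y = 2100 × 400 = 840000 N = 840 kN.
From C = T: a = T/(0.85 f'_c b) = 840000/(0.85 × 24.6 × 305) = 131.71 mm.
M_n = T(d − a/2) = 840 kN × (770 − 65.855) mm = 591.48 kN·m.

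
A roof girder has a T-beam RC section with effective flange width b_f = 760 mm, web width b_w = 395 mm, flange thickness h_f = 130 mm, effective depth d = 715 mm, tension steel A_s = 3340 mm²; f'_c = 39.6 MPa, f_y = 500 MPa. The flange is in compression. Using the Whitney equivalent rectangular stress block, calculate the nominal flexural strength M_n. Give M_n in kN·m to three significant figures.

M_n ≈ 1140 kN·m

Tension: T = A_s f_y = 3340 × 500 = 1670000 N.
Try a within the flange: a = T/(0.85 f'_c b_f) = 1670000/(0.85 × 39.6 × 760) = 65.28 mm.
Since a = 65.28 ≤ h_f = 130 mm, the stress block lies entirely in the flange; analyse as a rectangular beam of width b_f.
M_n = T(d − a/2) = 1670000 × (715 − 32.64) = 1139.54 × 10⁶ N·mm.
M_n = 1139.54 kN·m.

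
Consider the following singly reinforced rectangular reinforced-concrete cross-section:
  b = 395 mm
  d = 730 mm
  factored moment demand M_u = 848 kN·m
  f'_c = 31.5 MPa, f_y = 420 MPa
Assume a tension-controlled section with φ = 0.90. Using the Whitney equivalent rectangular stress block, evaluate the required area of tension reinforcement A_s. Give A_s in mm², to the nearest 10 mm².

A_s ≈ 3380 mm²

M_n = M_u/φ = 848/0.90 = 942.222 kN·m.
With M_n = 0.85 f'_c a b (d − a/2), solve the quadratic for a:
a = d − √(d² − 2M_n/(0.85 f'_c b)) = 730 − √(730² − 2 × 942.222×10⁶/(0.85 × 31.5 × 395)) = 134.42 mm.
A_s = 0.85 f'_c a b / f_y = 0.85 × 31.5 × 134.42 × 395 / 420 = 3384.9 mm².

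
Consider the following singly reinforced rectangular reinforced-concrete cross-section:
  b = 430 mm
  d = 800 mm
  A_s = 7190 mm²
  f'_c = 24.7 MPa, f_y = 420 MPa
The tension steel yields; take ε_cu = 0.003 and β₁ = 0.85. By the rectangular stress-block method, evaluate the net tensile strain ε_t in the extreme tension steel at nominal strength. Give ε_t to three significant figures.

ε_t ≈ 0.00310

a = A_s f_y/(0.85 f'_c b) = 334.50 mm.
β₁ = 0.85, so c = a/β₁ = 334.50/0.85 = 393.53 mm.
From the linear strain diagram with ε_cu = 0.003: ε_t = 0.003 (d − c)/c = 0.003 × (800 − 393.53)/393.53 = 0.00310.
ε_t < 0.004 — the section is over-reinforced for flexure under ACI limits.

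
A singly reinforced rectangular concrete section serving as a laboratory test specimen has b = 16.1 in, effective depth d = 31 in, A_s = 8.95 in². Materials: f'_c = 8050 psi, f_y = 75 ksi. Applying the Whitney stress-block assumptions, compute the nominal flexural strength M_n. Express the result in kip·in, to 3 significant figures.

T = A_s f_y = 8.95 × 75 = 671.25 kips.
a = T/(0.85 f'_c b) = 671.25/(0.85 × 8.05 × 16.1) = 6.093 in.
M_n = T(d − a/2) = 671.25 × (31 − 3.0465) = 18763.8 kip·in.

M_n ≈ 18800 kip·in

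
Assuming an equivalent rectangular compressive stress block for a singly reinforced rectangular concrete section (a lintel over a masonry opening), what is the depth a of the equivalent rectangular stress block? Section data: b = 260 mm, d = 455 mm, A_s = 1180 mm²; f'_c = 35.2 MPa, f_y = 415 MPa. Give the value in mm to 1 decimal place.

a ≈ 62.9 mm

T = A_s f_y = 1180 × 415 = 489700 N = 489.7 kN.
Setting C = 0.85 f'_c a b equal to T: a = 489700/(0.85 × 35.2 × 260) = 62.9 mm.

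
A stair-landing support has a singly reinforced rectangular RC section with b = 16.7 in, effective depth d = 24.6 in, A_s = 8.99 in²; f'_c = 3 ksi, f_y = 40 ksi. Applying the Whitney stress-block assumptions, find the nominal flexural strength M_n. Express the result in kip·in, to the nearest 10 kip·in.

M_n ≈ 7330 kip·in

T = A_s f_y = 8.99 × 40 = 359.6 kips.
a = T/(0.85 f'_c b) = 359.6/(0.85 × 3 × 16.7) = 8.444 in.
M_n = T(d − a/2) = 359.6 × (24.6 − 4.222) = 7327.9 kip·in.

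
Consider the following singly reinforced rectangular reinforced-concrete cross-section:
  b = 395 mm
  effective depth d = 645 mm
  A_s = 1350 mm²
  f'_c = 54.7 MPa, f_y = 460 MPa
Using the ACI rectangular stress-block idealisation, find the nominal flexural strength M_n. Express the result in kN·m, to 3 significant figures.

T = A_s f_y = 1350 × 460 = 621000 N = 621 kN.
From C = T: a = T/(0.85 f'_c b) = 621000/(0.85 × 54.7 × 395) = 33.81 mm.
M_n = T(d − a/2) = 621 kN × (645 − 16.905) mm = 390.05 kN·m.

M_n ≈ 390 kN·m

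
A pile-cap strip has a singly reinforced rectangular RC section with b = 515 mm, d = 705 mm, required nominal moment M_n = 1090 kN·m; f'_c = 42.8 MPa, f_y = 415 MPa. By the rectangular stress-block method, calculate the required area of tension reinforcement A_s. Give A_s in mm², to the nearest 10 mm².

A_s ≈ 3970 mm²

With M_n = 0.85 f'_c a b (d − a/2), solve the quadratic for a:
a = d − √(d² − 2M_n/(0.85 f'_c b)) = 705 − √(705² − 2 × 1090×10⁶/(0.85 × 42.8 × 515)) = 88.02 mm.
A_s = 0.85 f'_c a b / f_y = 0.85 × 42.8 × 88.02 × 515 / 415 = 3973.8 mm².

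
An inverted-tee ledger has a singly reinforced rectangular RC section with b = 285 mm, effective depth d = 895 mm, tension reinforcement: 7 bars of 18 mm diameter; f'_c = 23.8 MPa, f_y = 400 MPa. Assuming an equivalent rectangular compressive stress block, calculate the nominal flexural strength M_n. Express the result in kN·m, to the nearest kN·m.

M_n ≈ 593 kN·m

A_s = 7 × 254 = 1778 mm².
T = A_s f_y = 1778 × 400 = 711200 N = 711.2 kN.
From C = T: a = T/(0.85 f'_c b) = 711200/(0.85 × 23.8 × 285) = 123.35 mm.
M_n = T(d − a/2) = 711.2 kN × (895 − 61.675) mm = 592.66 kN·m.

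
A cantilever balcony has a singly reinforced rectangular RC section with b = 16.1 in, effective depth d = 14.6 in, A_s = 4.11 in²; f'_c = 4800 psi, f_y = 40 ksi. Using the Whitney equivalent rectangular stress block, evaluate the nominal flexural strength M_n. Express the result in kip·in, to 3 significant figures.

T = A_s f_y = 4.11 × 40 = 164.4 kips.
a = T/(0.85 f'_c b) = 164.4/(0.85 × 4.8 × 16.1) = 2.503 in.
M_n = T(d − a/2) = 164.4 × (14.6 − 1.2515) = 2194.5 kip·in.

M_n ≈ 2190 kip·in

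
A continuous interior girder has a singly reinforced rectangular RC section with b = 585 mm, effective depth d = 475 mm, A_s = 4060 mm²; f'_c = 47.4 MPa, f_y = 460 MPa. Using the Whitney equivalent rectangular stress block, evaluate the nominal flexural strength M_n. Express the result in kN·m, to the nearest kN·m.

T = A_s f_y = 4060 × 460 = 1867600 N = 1867.6 kN.
From C = T: a = T/(0.85 f'_c b) = 1867600/(0.85 × 47.4 × 585) = 79.24 mm.
M_n = T(d − a/2) = 1867.6 kN × (475 − 39.62) mm = 813.12 kN·m.

M_n ≈ 813 kN·m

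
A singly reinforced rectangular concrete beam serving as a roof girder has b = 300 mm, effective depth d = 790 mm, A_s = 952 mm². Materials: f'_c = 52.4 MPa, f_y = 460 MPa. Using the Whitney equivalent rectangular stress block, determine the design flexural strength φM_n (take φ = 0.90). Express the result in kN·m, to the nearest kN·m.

φM_n ≈ 305 kN·m

T = A_s f_y = 952 × 460 = 437920 N = 437.92 kN.
From C = T: a = T/(0.85 f'_c b) = 437920/(0.85 × 52.4 × 300) = 32.77 mm.
M_n = T(d − a/2) = 437.92 kN × (790 − 16.385) mm = 338.78 kN·m.
φM_n = 0.90 × 338.78 = 304.90 kN·m.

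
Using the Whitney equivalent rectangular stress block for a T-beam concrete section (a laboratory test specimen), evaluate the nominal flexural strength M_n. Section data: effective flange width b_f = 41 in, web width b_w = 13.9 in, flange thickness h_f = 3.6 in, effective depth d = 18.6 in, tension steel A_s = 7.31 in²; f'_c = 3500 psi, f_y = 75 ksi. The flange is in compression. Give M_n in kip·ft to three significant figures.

M_n ≈ 739 kip·ft

Tension: T = A_s f_y = 7.31 × 75 = 548.25 kips.
Try a within the flange: a = T/(0.85 f'_c b_f) = 548.25/(0.85 × 3.5 × 41) = 4.495 in.
a = 4.495 > h_f = 3.6 in: the block extends into the web. Split into flange-overhang and web parts.
C_f = 0.85 f'_c (b_f − b_w) h_f = 0.85 × 3.5 × (41 − 13.9) × 3.6 = 290.2 kips.
Remaining web compression depth: a_w = (T − C_f)/(0.85 f'_c b_w) = (548.25 − 290.2)/(0.85 × 3.5 × 13.9) = 6.240 in.
M_n = C_f(d − h_f/2) + (T − C_f)(d − a_w/2) = 290.2 × (18.6 − 1.8) + 258.05 × (18.6 − 3.12) = 4875.4 + 3994.6 = 8870.0 kip·in.
M_n = 8870.0/12 = 739.17 kip·ft.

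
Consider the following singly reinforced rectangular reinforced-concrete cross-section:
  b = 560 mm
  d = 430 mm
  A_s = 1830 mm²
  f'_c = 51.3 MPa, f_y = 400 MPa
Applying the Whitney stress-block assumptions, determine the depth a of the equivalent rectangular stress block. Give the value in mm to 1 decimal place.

T = A_s f_y = 1830 × 400 = 732000 N = 732 kN.
Setting C = 0.85 f'_c a b equal to T: a = 732000/(0.85 × 51.3 × 560) = 30.0 mm.

a ≈ 30.0 mm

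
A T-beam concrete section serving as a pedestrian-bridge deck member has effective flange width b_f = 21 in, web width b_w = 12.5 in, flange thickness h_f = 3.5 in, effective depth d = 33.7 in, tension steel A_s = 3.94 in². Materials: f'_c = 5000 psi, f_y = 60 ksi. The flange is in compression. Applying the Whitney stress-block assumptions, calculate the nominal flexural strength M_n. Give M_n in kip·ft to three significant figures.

Tension: T = A_s f_y = 3.94 × 60 = 236.4 kips.
Try a within the flange: a = T/(0.85 f'_c b_f) = 236.4/(0.85 × 5 × 21) = 2.649 in.
Since a = 2.649 ≤ h_f = 3.5 in, the stress block lies entirely in the flange; analyse as a rectangular beam of width b_f.
M_n = T(d − a/2) = 236.4 × (33.7 − 1.3245) = 7653.6 kip·in.
M_n = 7653.6/12 = 637.80 kip·ft.

M_n ≈ 638 kip·ft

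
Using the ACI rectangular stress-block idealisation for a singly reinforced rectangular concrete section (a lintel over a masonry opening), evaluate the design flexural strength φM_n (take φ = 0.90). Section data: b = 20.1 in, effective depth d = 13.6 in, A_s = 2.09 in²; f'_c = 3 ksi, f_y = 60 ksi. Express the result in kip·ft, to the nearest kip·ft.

φM_n ≈ 116 kip·ft

T = A_s f_y = 2.09 × 60 = 125.4 kips.
a = T/(0.85 f'_c b) = 125.4/(0.85 × 3 × 20.1) = 2.447 in.
M_n = T(d − a/2) = 125.4 × (13.6 − 1.2235) = 1552.0 kip·in = 1552.0/12 = 129.33 kip·ft.
φM_n = 0.90 × 129.33 = 116.40 kip·ft.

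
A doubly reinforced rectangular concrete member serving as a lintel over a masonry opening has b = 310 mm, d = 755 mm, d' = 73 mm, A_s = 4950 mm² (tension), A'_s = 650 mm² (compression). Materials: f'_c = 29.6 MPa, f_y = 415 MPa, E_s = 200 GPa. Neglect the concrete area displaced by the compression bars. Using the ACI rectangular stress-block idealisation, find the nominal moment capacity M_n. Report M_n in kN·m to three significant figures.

M_n ≈ 1330 kN·m

Assume both tension and compression steel yield.
Net tension couple steel: A_s − A'_s = 4300 mm².
a = (A_s − A'_s) f_y / (0.85 f'_c b) = 1784500/(0.85 × 29.6 × 310) = 228.79 mm.
c = a/β₁ = 228.79/0.839 = 272.69 mm; ε'_s = 0.003(c − d')/c = 0.0022 ≥ f_y/E_s = 0.0021, so compression steel does yield.
M_n = (A_s − A'_s) f_y (d − a/2) + A'_s f_y (d − d') = [1784500 × (755 − 114.395) + 269750 × (755 − 73)] × 10⁻⁶ = 1143.16 + 183.97 = 1327.13 kN·m.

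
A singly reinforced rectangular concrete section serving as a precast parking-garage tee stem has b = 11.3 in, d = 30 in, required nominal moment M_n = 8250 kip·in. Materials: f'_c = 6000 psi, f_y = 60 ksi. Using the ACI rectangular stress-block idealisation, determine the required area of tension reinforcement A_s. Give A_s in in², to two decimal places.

A_s ≈ 5.02 in²

From M_n = 0.85 f'_c a b (d − a/2):
a = d − √(d² − 2M_n/(0.85 f'_c b)) = 30 − √(30² − 2 × 8250/(0.85 × 6 × 11.3)) = 5.227 in.
A_s = 0.85 f'_c a b / f_y = 0.85 × 6 × 5.227 × 11.3 / 60 = 5.021 in².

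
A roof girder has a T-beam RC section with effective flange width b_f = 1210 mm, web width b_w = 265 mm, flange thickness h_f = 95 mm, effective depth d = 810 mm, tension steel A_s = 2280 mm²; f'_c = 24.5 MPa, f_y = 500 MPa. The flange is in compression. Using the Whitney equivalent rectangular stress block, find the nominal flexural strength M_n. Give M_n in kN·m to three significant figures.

M_n ≈ 898 kN·m

Tension: T = A_s f_y = 2280 × 500 = 1140000 N.
Try a within the flange: a = T/(0.85 f'_c b_f) = 1140000/(0.85 × 24.5 × 1210) = 45.24 mm.
Since a = 45.24 ≤ h_f = 95 mm, the stress block lies entirely in the flange; analyse as a rectangular beam of width b_f.
M_n = T(d − a/2) = 1140000 × (810 − 22.62) = 897.61 × 10⁶ N·mm.
M_n = 897.61 kN·m.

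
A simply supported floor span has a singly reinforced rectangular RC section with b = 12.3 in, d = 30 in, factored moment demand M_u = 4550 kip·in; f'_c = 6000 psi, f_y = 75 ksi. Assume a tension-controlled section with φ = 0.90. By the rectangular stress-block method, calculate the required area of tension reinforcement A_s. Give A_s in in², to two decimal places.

A_s ≈ 2.36 in²

M_n = M_u/φ = 4550/0.90 = 5055.56 kip·in.
From M_n = 0.85 f'_c a b (d − a/2):
a = d − √(d² − 2M_n/(0.85 f'_c b)) = 30 − √(30² − 2 × 5055.56/(0.85 × 6 × 12.3)) = 2.819 in.
A_s = 0.85 f'_c a b / f_y = 0.85 × 6 × 2.819 × 12.3 / 75 = 2.358 in².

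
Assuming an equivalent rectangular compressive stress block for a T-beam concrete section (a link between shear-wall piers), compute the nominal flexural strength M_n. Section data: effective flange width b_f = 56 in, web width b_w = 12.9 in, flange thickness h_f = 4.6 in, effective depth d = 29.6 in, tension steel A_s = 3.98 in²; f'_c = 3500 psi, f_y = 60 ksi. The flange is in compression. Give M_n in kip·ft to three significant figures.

M_n ≈ 575 kip·ft

Tension: T = A_s f_y = 3.98 × 60 = 238.8 kips.
Try a within the flange: a = T/(0.85 f'_c b_f) = 238.8/(0.85 × 3.5 × 56) = 1.433 in.
Since a = 1.433 ≤ h_f = 4.6 in, the stress block lies entirely in the flange; analyse as a rectangular beam of width b_f.
M_n = T(d − a/2) = 238.8 × (29.6 − 0.7165) = 6897.4 kip·in.
M_n = 6897.4/12 = 574.78 kip·ft.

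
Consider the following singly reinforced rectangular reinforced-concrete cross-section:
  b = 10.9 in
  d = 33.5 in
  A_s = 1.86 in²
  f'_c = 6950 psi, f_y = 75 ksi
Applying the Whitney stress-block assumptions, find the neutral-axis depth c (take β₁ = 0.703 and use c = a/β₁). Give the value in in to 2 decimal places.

c ≈ 3.08 in

T = A_s f_y = 1.86 × 75 = 139.5 kips.
a = T/(0.85 f'_c b) = 139.5/(0.85 × 6.95 × 10.9) = 2.1664 in.
With β₁ = 0.703, c = a/β₁ = 2.1664/0.703 = 3.08 in.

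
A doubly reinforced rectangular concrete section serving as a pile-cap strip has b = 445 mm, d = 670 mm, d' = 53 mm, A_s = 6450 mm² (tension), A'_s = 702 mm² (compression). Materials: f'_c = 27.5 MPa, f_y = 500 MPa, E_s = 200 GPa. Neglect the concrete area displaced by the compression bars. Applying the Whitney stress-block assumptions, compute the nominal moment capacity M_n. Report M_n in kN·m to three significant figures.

M_n ≈ 1750 kN·m

Assume both tension and compression steel yield.
Net tension couple steel: A_s − A'_s = 5748 mm².
a = (A_s − A'_s) f_y / (0.85 f'_c b) = 2874000/(0.85 × 27.5 × 445) = 276.30 mm.
c = a/β₁ = 276.30/0.85 = 325.06 mm; ε'_s = 0.003(c − d')/c = 0.0025 ≥ f_y/E_s = 0.0025, so compression steel does yield.
M_n = (A_s − A'_s) f_y (d − a/2) + A'_s f_y (d − d') = [2874000 × (670 − 138.15) + 351000 × (670 − 53)] × 10⁻⁶ = 1528.54 + 216.57 = 1745.11 kN·m.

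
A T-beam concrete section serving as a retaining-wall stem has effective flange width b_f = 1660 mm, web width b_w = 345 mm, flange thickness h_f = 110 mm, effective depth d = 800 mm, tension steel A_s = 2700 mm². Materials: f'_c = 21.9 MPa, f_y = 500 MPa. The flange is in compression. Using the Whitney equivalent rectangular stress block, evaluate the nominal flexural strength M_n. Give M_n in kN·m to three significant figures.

Tension: T = A_s f_y = 2700 × 500 = 1350000 N.
Try a within the flange: a = T/(0.85 f'_c b_f) = 1350000/(0.85 × 21.9 × 1660) = 43.69 mm.
Since a = 43.69 ≤ h_f = 110 mm, the stress block lies entirely in the flange; analyse as a rectangular beam of width b_f.
M_n = T(d − a/2) = 1350000 × (800 − 21.845) = 1050.51 × 10⁶ N·mm.
M_n = 1050.51 kN·m.

M_n ≈ 1050 kN·m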